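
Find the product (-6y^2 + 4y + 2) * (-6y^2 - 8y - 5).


Distribute each term of the first polynomial:
  (-6y^2)(-6y^2 - 8y - 5) = 36y^4 + 48y^3 + 30y^2
  (4y)(-6y^2 - 8y - 5) = -24y^3 - 32y^2 - 20y
  (2)(-6y^2 - 8y - 5) = -12y^2 - 16y - 10
Sum: 36y^4 + 24y^3 - 14y^2 - 36y - 10


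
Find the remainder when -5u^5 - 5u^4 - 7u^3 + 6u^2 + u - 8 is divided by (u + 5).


By the Remainder Theorem, the remainder equals p(-5):
  -5*(-5)^5 = 15625
  -5*(-5)^4 = -3125
  -7*(-5)^3 = 875
  6*(-5)^2 = 150
  1*(-5)^1 = -5
  constant: -8
Sum: 15625 - 3125 + 875 + 150 - 5 - 8 = 13512


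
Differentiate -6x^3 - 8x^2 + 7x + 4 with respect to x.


Apply the power rule term by term:
  d/dx(-6x^3) = -18x^2
  d/dx(-8x^2) = -16x
  d/dx(7x) = 7
  d/dx(4) = 0
p'(x) = -18x^2 - 16x + 7


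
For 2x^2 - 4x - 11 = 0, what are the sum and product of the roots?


For ax^2+bx+c=0: sum = -b/a, product = c/a.
a=2, b=-4, c=-11
Sum = -(-4)/2 = 2
Product = (-11)/2 = -11/2


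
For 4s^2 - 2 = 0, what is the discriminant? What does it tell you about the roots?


D = b^2 - 4ac = (0)^2 - 4(4)(-2) = 0 + 32 = 32
Since D > 0: two distinct irrational roots


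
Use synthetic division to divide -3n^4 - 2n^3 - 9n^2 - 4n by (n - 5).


Synthetic division with c = 5. Coefficients: -3, -2, -9, -4, 0
Bring down -3.
  -3 * 5 = -15; -15 - 2 = -17
  -17 * 5 = -85; -85 - 9 = -94
  -94 * 5 = -470; -470 - 4 = -474
  -474 * 5 = -2370; -2370 + 0 = -2370
Quotient: -3n^3 - 17n^2 - 94n - 474, Remainder: -2370


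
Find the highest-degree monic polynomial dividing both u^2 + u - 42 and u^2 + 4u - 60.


Factor each:
  u^2 + u - 42 = (u - 6)(u + 7)
  u^2 + 4u - 60 = (u - 6)(u + 10)
Common monic factor: u - 6


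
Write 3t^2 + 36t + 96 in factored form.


Roots satisfy r1 + r2 = -b/a = -12 and r1*r2 = c/a = 32.
So r1 = -8, r2 = -4.
3t^2 + 36t + 96 = 3(t - r1)(t - r2) = 3(t + 8)(t + 4)


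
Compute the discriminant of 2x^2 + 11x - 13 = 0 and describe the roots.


D = b^2 - 4ac = (11)^2 - 4(2)(-13) = 121 + 104 = 225
Since D > 0: two distinct rational roots


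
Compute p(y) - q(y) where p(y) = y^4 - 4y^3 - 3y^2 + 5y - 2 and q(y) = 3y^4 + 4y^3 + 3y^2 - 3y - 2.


Distribute the minus sign:
  (y^4 - 4y^3 - 3y^2 + 5y - 2)
- (3y^4 + 4y^3 + 3y^2 - 3y - 2)
Negate second polynomial: -3y^4 - 4y^3 - 3y^2 + 3y + 2
Add: -2y^4 - 8y^3 - 6y^2 + 8y


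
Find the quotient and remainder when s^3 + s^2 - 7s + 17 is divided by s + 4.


(s^3 + s^2 - 7s + 17) / (s + 4)
Step 1: s^2 * (s + 4) = s^3 + 4s^2; subtract.
Step 2: -3s * (s + 4) = -3s^2 - 12s; subtract.
Step 3: 5 * (s + 4) = 5s + 20; subtract.
Quotient: s^2 - 3s + 5, Remainder: -3


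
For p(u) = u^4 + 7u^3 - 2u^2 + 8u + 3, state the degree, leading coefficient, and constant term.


Highest power of u is 4, with coefficient 1. Constant term is 3.
Degree = 4, leading coefficient = 1, constant term = 3


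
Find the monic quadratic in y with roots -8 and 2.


p(y) = (y + 8)(y - 2)
Expand: y^2 + 6y - 16


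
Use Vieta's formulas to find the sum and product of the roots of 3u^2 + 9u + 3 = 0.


For au^2+bu+c=0: sum = -b/a, product = c/a.
a=3, b=9, c=3
Sum = -(9)/3 = -3
Product = (3)/3 = 1


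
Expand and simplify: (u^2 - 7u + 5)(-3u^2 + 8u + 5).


Distribute each term of the first polynomial:
  (u^2)(-3u^2 + 8u + 5) = -3u^4 + 8u^3 + 5u^2
  (-7u)(-3u^2 + 8u + 5) = 21u^3 - 56u^2 - 35u
  (5)(-3u^2 + 8u + 5) = -15u^2 + 40u + 25
Sum: -3u^4 + 29u^3 - 66u^2 + 5u + 25


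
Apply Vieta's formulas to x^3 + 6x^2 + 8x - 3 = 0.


Monic cubic x^3+bx^2+cx+d=0: sum=-b, pairwise sum=c, product=-d.
b=6, c=8, d=-3
r1+r2+r3 = -6
r1r2+r1r3+r2r3 = 8
r1r2r3 = 3


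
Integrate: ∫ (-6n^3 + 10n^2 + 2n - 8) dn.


Reverse power rule on each term:
  ∫ -6n^3 dn = -(3/2)n^4
  ∫ 10n^2 dn = (10/3)n^3
  ∫ 2n dn = n^2
  ∫ -8 dn = -8n
F(n) = -(3/2)n^4 + (10/3)n^3 + n^2 - 8n + C


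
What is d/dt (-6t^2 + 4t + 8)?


Apply the power rule term by term:
  d/dt(-6t^2) = -12t
  d/dt(4t) = 4
  d/dt(8) = 0
p'(t) = -12t + 4


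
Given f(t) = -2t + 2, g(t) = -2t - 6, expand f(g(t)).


Substitute g(t) into f:
f(g(t)) = -2*(-2t - 6) + 2
Expand and combine: 4t + 14


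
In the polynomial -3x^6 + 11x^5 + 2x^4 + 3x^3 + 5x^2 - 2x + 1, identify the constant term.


Read off the constant term: 1


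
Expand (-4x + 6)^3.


Expand (-4x + 6)^3 by repeated multiplication:
  (-4x + 6)^2 = 16x^2 - 48x + 36
= -64x^3 + 288x^2 - 432x + 216


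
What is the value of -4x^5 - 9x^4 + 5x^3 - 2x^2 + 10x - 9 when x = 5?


Using direct substitution:
  -4 * (5)^5 = -12500
  -9 * (5)^4 = -5625
  5 * (5)^3 = 625
  -2 * (5)^2 = -50
  10 * (5)^1 = 50
  constant: -9
Sum = -12500 - 5625 + 625 - 50 + 50 - 9 = -17509


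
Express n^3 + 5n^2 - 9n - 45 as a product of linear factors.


Try integer roots (divisors of -45). n=3: p(3)=0.
Divide out (n - 3): quotient is n^2 + 8n + 15.
Factor the quadratic: (n + 5)(n + 3)
Result: (n - 3)(n + 5)(n + 3)


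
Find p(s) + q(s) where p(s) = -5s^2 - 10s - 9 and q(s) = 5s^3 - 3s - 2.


Align terms by degree and add:
  -5s^2 - 10s - 9
+ 5s^3 - 3s - 2
= 5s^3 - 5s^2 - 13s - 11


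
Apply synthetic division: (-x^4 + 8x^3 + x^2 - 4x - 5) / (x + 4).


Synthetic division with c = -4. Coefficients: -1, 8, 1, -4, -5
Bring down -1.
  -1 * -4 = 4; 4 + 8 = 12
  12 * -4 = -48; -48 + 1 = -47
  -47 * -4 = 188; 188 - 4 = 184
  184 * -4 = -736; -736 - 5 = -741
Quotient: -x^3 + 12x^2 - 47x + 184, Remainder: -741


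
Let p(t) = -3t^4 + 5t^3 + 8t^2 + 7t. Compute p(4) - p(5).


p(4) = -292
p(5) = -1015
p(4) - p(5) = -292 + 1015 = 723


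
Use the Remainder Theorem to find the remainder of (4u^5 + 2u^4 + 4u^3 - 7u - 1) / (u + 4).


By the Remainder Theorem, the remainder equals p(-4):
  4*(-4)^5 = -4096
  2*(-4)^4 = 512
  4*(-4)^3 = -256
  0*(-4)^2 = 0
  -7*(-4)^1 = 28
  constant: -1
Sum: -4096 + 512 - 256 + 0 + 28 - 1 = -3813


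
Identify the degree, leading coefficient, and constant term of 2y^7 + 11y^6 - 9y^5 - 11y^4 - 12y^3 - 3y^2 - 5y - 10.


Highest power of y is 7, with coefficient 2. Constant term is -10.
Degree = 7, leading coefficient = 2, constant term = -10


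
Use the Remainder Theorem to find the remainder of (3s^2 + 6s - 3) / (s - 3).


By the Remainder Theorem, the remainder equals p(3):
  3*(3)^2 = 27
  6*(3)^1 = 18
  constant: -3
Sum: 27 + 18 - 3 = 42


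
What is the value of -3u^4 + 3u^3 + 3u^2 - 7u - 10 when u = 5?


Using direct substitution:
  -3 * (5)^4 = -1875
  3 * (5)^3 = 375
  3 * (5)^2 = 75
  -7 * (5)^1 = -35
  constant: -10
Sum = -1875 + 375 + 75 - 35 - 10 = -1470


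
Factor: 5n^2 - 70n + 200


Roots satisfy r1 + r2 = -b/a = 14 and r1*r2 = c/a = 40.
So r1 = 4, r2 = 10.
5n^2 - 70n + 200 = 5(n - r1)(n - r2) = 5(n - 4)(n - 10)


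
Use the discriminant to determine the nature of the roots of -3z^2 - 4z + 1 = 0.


D = b^2 - 4ac = (-4)^2 - 4(-3)(1) = 16 + 12 = 28
Since D > 0: two distinct irrational roots


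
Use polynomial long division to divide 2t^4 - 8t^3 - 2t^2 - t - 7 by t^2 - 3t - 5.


(2t^4 - 8t^3 - 2t^2 - t - 7) / (t^2 - 3t - 5)
Step 1: 2t^2 * (t^2 - 3t - 5) = 2t^4 - 6t^3 - 10t^2; subtract.
Step 2: -2t * (t^2 - 3t - 5) = -2t^3 + 6t^2 + 10t; subtract.
Step 3: 2 * (t^2 - 3t - 5) = 2t^2 - 6t - 10; subtract.
Quotient: 2t^2 - 2t + 2, Remainder: -5t + 3


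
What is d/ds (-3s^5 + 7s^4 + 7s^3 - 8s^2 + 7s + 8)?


Apply the power rule term by term:
  d/ds(-3s^5) = -15s^4
  d/ds(7s^4) = 28s^3
  d/ds(7s^3) = 21s^2
  d/ds(-8s^2) = -16s
  d/ds(7s) = 7
  d/ds(8) = 0
p'(s) = -15s^4 + 28s^3 + 21s^2 - 16s + 7


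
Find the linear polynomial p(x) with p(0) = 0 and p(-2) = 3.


p(x) = mx + b. Using p(0)=0, p(-2)=3:
m = (0 - 3)/(0 + 2) = -3/2 = -3/2
b = 0 - m*(0) = 0 = 0
p(x) = -(3/2)x


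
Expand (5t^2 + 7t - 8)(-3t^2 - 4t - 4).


Distribute each term of the first polynomial:
  (5t^2)(-3t^2 - 4t - 4) = -15t^4 - 20t^3 - 20t^2
  (7t)(-3t^2 - 4t - 4) = -21t^3 - 28t^2 - 28t
  (-8)(-3t^2 - 4t - 4) = 24t^2 + 32t + 32
Sum: -15t^4 - 41t^3 - 24t^2 + 4t + 32


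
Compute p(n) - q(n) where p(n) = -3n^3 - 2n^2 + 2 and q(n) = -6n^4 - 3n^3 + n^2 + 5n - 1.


Distribute the minus sign:
  (-3n^3 - 2n^2 + 2)
- (-6n^4 - 3n^3 + n^2 + 5n - 1)
Negate second polynomial: 6n^4 + 3n^3 - n^2 - 5n + 1
Add: 6n^4 - 3n^2 - 5n + 3


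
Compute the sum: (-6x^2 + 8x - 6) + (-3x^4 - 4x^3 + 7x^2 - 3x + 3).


Align terms by degree and add:
  -6x^2 + 8x - 6
  -3x^4 - 4x^3 + 7x^2 - 3x + 3
= -3x^4 - 4x^3 + x^2 + 5x - 3


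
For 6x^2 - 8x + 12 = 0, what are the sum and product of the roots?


For ax^2+bx+c=0: sum = -b/a, product = c/a.
a=6, b=-8, c=12
Sum = -(-8)/6 = 4/3
Product = (12)/6 = 2


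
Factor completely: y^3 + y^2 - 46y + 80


Try integer roots (divisors of 80). y=5: p(5)=0.
Divide out (y - 5): quotient is y^2 + 6y - 16.
Factor the quadratic: (y - 2)(y + 8)
Result: (y - 5)(y - 2)(y + 8)


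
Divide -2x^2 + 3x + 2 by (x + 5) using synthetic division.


Synthetic division with c = -5. Coefficients: -2, 3, 2
Bring down -2.
  -2 * -5 = 10; 10 + 3 = 13
  13 * -5 = -65; -65 + 2 = -63
Quotient: -2x + 13, Remainder: -63


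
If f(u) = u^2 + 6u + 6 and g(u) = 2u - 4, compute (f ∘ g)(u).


Substitute g(u) into f:
f(g(u)) = 1*(2u - 4)^2 + 6*(2u - 4) + 6
(2u - 4)^2 = 4u^2 - 16u + 16
Expand and combine: 4u^2 - 4u - 2


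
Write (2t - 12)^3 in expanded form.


Expand (2t - 12)^3 by repeated multiplication:
  (2t - 12)^2 = 4t^2 - 48t + 144
= 8t^3 - 144t^2 + 864t - 1728


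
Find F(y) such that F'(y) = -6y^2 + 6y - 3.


Reverse power rule on each term:
  ∫ -6y^2 dy = -2y^3
  ∫ 6y dy = 3y^2
  ∫ -3 dy = -3y
F(y) = -2y^3 + 3y^2 - 3y + C


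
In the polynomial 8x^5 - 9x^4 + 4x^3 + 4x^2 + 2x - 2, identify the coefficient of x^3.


Read off the coefficient of x^3: 4


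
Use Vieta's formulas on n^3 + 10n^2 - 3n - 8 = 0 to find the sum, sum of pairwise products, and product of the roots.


Monic cubic n^3+bn^2+cn+d=0: sum=-b, pairwise sum=c, product=-d.
b=10, c=-3, d=-8
r1+r2+r3 = -10
r1r2+r1r3+r2r3 = -3
r1r2r3 = 8


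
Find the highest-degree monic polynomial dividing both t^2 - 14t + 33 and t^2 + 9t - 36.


Factor each:
  t^2 - 14t + 33 = (t - 3)(t - 11)
  t^2 + 9t - 36 = (t - 3)(t + 12)
Common monic factor: t - 3


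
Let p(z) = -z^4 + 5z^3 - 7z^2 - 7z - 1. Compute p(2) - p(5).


p(2) = -19
p(5) = -211
p(2) - p(5) = -19 + 211 = 192


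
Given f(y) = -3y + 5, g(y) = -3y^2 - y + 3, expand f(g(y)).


Substitute g(y) into f:
f(g(y)) = -3*(-3y^2 - y + 3) + 5
Expand and combine: 9y^2 + 3y - 4


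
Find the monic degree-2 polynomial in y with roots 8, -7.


p(y) = (y - 8)(y + 7)
Expand: y^2 - y - 56


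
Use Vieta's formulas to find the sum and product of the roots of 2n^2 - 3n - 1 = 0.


For an^2+bn+c=0: sum = -b/a, product = c/a.
a=2, b=-3, c=-1
Sum = -(-3)/2 = 3/2
Product = (-1)/2 = -1/2


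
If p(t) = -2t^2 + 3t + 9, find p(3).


Using direct substitution:
  -2 * (3)^2 = -18
  3 * (3)^1 = 9
  constant: 9
Sum = -18 + 9 + 9 = 0


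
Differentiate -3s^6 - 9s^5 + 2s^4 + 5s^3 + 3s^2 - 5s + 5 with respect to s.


Apply the power rule term by term:
  d/ds(-3s^6) = -18s^5
  d/ds(-9s^5) = -45s^4
  d/ds(2s^4) = 8s^3
  d/ds(5s^3) = 15s^2
  d/ds(3s^2) = 6s
  d/ds(-5s) = -5
  d/ds(5) = 0
p'(s) = -18s^5 - 45s^4 + 8s^3 + 15s^2 + 6s - 5


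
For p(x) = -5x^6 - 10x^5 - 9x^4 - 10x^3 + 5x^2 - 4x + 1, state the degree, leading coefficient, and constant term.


Highest power of x is 6, with coefficient -5. Constant term is 1.
Degree = 6, leading coefficient = -5, constant term = 1


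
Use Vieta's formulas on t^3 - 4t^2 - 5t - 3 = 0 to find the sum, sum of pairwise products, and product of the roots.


Monic cubic t^3+bt^2+ct+d=0: sum=-b, pairwise sum=c, product=-d.
b=-4, c=-5, d=-3
r1+r2+r3 = 4
r1r2+r1r3+r2r3 = -5
r1r2r3 = 3


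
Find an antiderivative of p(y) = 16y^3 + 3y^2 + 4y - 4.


Reverse power rule on each term:
  ∫ 16y^3 dy = 4y^4
  ∫ 3y^2 dy = y^3
  ∫ 4y dy = 2y^2
  ∫ -4 dy = -4y
F(y) = 4y^4 + y^3 + 2y^2 - 4y + C


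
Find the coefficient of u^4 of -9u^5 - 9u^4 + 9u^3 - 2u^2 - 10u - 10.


Read off the coefficient of u^4: -9


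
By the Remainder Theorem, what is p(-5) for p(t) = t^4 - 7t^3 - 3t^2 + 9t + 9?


By the Remainder Theorem, the remainder equals p(-5):
  1*(-5)^4 = 625
  -7*(-5)^3 = 875
  -3*(-5)^2 = -75
  9*(-5)^1 = -45
  constant: 9
Sum: 625 + 875 - 75 - 45 + 9 = 1389


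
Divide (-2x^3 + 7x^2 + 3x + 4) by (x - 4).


(-2x^3 + 7x^2 + 3x + 4) / (x - 4)
Step 1: -2x^2 * (x - 4) = -2x^3 + 8x^2; subtract.
Step 2: -x * (x - 4) = -x^2 + 4x; subtract.
Step 3: -1 * (x - 4) = -x + 4; subtract.
Quotient: -2x^2 - x - 1, Remainder: 0


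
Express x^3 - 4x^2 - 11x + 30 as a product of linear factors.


Try integer roots (divisors of 30). x=-3: p(-3)=0.
Divide out (x + 3): quotient is x^2 - 7x + 10.
Factor the quadratic: (x - 5)(x - 2)
Result: (x + 3)(x - 5)(x - 2)


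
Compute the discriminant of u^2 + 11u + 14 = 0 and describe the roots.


D = b^2 - 4ac = (11)^2 - 4(1)(14) = 121 - 56 = 65
Since D > 0: two distinct irrational roots


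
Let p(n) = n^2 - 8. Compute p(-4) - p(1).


p(-4) = 8
p(1) = -7
p(-4) - p(1) = 8 + 7 = 15


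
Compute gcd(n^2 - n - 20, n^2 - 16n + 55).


Factor each:
  n^2 - n - 20 = (n - 5)(n + 4)
  n^2 - 16n + 55 = (n - 5)(n - 11)
Common monic factor: n - 5


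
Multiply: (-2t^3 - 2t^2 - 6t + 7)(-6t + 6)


Distribute each term of the first polynomial:
  (-2t^3)(-6t + 6) = 12t^4 - 12t^3
  (-2t^2)(-6t + 6) = 12t^3 - 12t^2
  (-6t)(-6t + 6) = 36t^2 - 36t
  (7)(-6t + 6) = -42t + 42
Sum: 12t^4 + 24t^2 - 78t + 42


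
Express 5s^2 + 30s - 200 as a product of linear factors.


Roots satisfy r1 + r2 = -b/a = -6 and r1*r2 = c/a = -40.
So r1 = 4, r2 = -10.
5s^2 + 30s - 200 = 5(s - r1)(s - r2) = 5(s - 4)(s + 10)


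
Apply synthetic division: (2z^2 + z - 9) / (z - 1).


Synthetic division with c = 1. Coefficients: 2, 1, -9
Bring down 2.
  2 * 1 = 2; 2 + 1 = 3
  3 * 1 = 3; 3 - 9 = -6
Quotient: 2z + 3, Remainder: -6


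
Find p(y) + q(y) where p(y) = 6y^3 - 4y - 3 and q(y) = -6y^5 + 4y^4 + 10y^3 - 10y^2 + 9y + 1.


Align terms by degree and add:
  6y^3 - 4y - 3
  -6y^5 + 4y^4 + 10y^3 - 10y^2 + 9y + 1
= -6y^5 + 4y^4 + 16y^3 - 10y^2 + 5y - 2


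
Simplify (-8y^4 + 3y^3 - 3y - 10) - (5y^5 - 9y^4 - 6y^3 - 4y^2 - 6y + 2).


Distribute the minus sign:
  (-8y^4 + 3y^3 - 3y - 10)
- (5y^5 - 9y^4 - 6y^3 - 4y^2 - 6y + 2)
Negate second polynomial: -5y^5 + 9y^4 + 6y^3 + 4y^2 + 6y - 2
Add: -5y^5 + y^4 + 9y^3 + 4y^2 + 3y - 12


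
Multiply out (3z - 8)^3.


Expand (3z - 8)^3 by repeated multiplication:
  (3z - 8)^2 = 9z^2 - 48z + 64
= 27z^3 - 216z^2 + 576z - 512


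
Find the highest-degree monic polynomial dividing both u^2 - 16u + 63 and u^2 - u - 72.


Factor each:
  u^2 - 16u + 63 = (u - 9)(u - 7)
  u^2 - u - 72 = (u - 9)(u + 8)
Common monic factor: u - 9


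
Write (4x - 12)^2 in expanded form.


Expand (4x - 12)^2 by repeated multiplication:
= 16x^2 - 96x + 144


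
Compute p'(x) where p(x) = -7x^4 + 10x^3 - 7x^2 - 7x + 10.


Apply the power rule term by term:
  d/dx(-7x^4) = -28x^3
  d/dx(10x^3) = 30x^2
  d/dx(-7x^2) = -14x
  d/dx(-7x) = -7
  d/dx(10) = 0
p'(x) = -28x^3 + 30x^2 - 14x - 7


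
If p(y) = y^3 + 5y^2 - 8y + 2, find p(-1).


Using direct substitution:
  1 * (-1)^3 = -1
  5 * (-1)^2 = 5
  -8 * (-1)^1 = 8
  constant: 2
Sum = -1 + 5 + 8 + 2 = 14


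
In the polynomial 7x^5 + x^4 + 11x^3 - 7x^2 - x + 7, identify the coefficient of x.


Read off the coefficient of x: -1


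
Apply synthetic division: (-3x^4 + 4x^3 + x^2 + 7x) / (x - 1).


Synthetic division with c = 1. Coefficients: -3, 4, 1, 7, 0
Bring down -3.
  -3 * 1 = -3; -3 + 4 = 1
  1 * 1 = 1; 1 + 1 = 2
  2 * 1 = 2; 2 + 7 = 9
  9 * 1 = 9; 9 + 0 = 9
Quotient: -3x^3 + x^2 + 2x + 9, Remainder: 9


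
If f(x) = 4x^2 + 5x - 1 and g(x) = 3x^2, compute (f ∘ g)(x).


Substitute g(x) into f:
f(g(x)) = 4*(3x^2)^2 + 5*(3x^2) + (-1)
(3x^2)^2 = 9x^4
Expand and combine: 36x^4 + 15x^2 - 1


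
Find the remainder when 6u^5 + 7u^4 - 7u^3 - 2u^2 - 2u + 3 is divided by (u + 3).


By the Remainder Theorem, the remainder equals p(-3):
  6*(-3)^5 = -1458
  7*(-3)^4 = 567
  -7*(-3)^3 = 189
  -2*(-3)^2 = -18
  -2*(-3)^1 = 6
  constant: 3
Sum: -1458 + 567 + 189 - 18 + 6 + 3 = -711


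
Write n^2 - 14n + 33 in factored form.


Roots satisfy r1 + r2 = -b/a = 14 and r1*r2 = c/a = 33.
So r1 = 11, r2 = 3.
n^2 - 14n + 33 = (n - r1)(n - r2) = (n - 11)(n - 3)


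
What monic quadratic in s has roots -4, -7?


p(s) = (s + 4)(s + 7)
Expand: s^2 + 11s + 28


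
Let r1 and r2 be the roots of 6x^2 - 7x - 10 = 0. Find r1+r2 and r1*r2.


For ax^2+bx+c=0: sum = -b/a, product = c/a.
a=6, b=-7, c=-10
Sum = -(-7)/6 = 7/6
Product = (-10)/6 = -5/3


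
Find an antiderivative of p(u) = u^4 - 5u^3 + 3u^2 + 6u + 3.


Reverse power rule on each term:
  ∫ u^4 du = (1/5)u^5
  ∫ -5u^3 du = -(5/4)u^4
  ∫ 3u^2 du = u^3
  ∫ 6u du = 3u^2
  ∫ 3 du = 3u
F(u) = (1/5)u^5 - (5/4)u^4 + u^3 + 3u^2 + 3u + C


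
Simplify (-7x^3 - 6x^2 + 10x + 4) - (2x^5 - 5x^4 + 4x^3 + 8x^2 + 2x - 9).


Distribute the minus sign:
  (-7x^3 - 6x^2 + 10x + 4)
- (2x^5 - 5x^4 + 4x^3 + 8x^2 + 2x - 9)
Negate second polynomial: -2x^5 + 5x^4 - 4x^3 - 8x^2 - 2x + 9
Add: -2x^5 + 5x^4 - 11x^3 - 14x^2 + 8x + 13


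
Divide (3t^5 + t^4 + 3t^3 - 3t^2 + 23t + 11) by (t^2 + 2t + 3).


(3t^5 + t^4 + 3t^3 - 3t^2 + 23t + 11) / (t^2 + 2t + 3)
Step 1: 3t^3 * (t^2 + 2t + 3) = 3t^5 + 6t^4 + 9t^3; subtract.
Step 2: -5t^2 * (t^2 + 2t + 3) = -5t^4 - 10t^3 - 15t^2; subtract.
Step 3: 4t * (t^2 + 2t + 3) = 4t^3 + 8t^2 + 12t; subtract.
Step 4: 4 * (t^2 + 2t + 3) = 4t^2 + 8t + 12; subtract.
Quotient: 3t^3 - 5t^2 + 4t + 4, Remainder: 3t - 1


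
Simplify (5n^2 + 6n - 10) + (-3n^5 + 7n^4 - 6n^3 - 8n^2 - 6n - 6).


Align terms by degree and add:
  5n^2 + 6n - 10
  -3n^5 + 7n^4 - 6n^3 - 8n^2 - 6n - 6
= -3n^5 + 7n^4 - 6n^3 - 3n^2 - 16


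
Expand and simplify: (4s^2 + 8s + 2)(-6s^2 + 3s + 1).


Distribute each term of the first polynomial:
  (4s^2)(-6s^2 + 3s + 1) = -24s^4 + 12s^3 + 4s^2
  (8s)(-6s^2 + 3s + 1) = -48s^3 + 24s^2 + 8s
  (2)(-6s^2 + 3s + 1) = -12s^2 + 6s + 2
Sum: -24s^4 - 36s^3 + 16s^2 + 14s + 2


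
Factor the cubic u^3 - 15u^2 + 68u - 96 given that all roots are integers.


Try integer roots (divisors of -96). u=4: p(4)=0.
Divide out (u - 4): quotient is u^2 - 11u + 24.
Factor the quadratic: (u - 8)(u - 3)
Result: (u - 4)(u - 8)(u - 3)


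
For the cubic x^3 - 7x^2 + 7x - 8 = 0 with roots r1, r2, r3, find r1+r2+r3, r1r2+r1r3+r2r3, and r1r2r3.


Monic cubic x^3+bx^2+cx+d=0: sum=-b, pairwise sum=c, product=-d.
b=-7, c=7, d=-8
r1+r2+r3 = 7
r1r2+r1r3+r2r3 = 7
r1r2r3 = 8


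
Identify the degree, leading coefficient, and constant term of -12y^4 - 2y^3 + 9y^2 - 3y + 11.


Highest power of y is 4, with coefficient -12. Constant term is 11.
Degree = 4, leading coefficient = -12, constant term = 11


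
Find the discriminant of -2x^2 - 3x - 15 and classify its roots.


D = b^2 - 4ac = (-3)^2 - 4(-2)(-15) = 9 - 120 = -111
Since D < 0: two complex conjugate roots (no real roots)


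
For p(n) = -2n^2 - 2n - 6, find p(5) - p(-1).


p(5) = -66
p(-1) = -6
p(5) - p(-1) = -66 + 6 = -60


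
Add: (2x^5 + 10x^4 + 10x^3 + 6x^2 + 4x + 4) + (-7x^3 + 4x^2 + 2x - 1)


Align terms by degree and add:
  2x^5 + 10x^4 + 10x^3 + 6x^2 + 4x + 4
  -7x^3 + 4x^2 + 2x - 1
= 2x^5 + 10x^4 + 3x^3 + 10x^2 + 6x + 3


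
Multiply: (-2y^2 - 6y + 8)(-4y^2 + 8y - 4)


Distribute each term of the first polynomial:
  (-2y^2)(-4y^2 + 8y - 4) = 8y^4 - 16y^3 + 8y^2
  (-6y)(-4y^2 + 8y - 4) = 24y^3 - 48y^2 + 24y
  (8)(-4y^2 + 8y - 4) = -32y^2 + 64y - 32
Sum: 8y^4 + 8y^3 - 72y^2 + 88y - 32


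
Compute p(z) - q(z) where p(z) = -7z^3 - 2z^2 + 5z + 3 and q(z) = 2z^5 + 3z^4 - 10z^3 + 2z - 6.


Distribute the minus sign:
  (-7z^3 - 2z^2 + 5z + 3)
- (2z^5 + 3z^4 - 10z^3 + 2z - 6)
Negate second polynomial: -2z^5 - 3z^4 + 10z^3 - 2z + 6
Add: -2z^5 - 3z^4 + 3z^3 - 2z^2 + 3z + 9


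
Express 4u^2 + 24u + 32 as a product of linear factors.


Roots satisfy r1 + r2 = -b/a = -6 and r1*r2 = c/a = 8.
So r1 = -2, r2 = -4.
4u^2 + 24u + 32 = 4(u - r1)(u - r2) = 4(u + 2)(u + 4)


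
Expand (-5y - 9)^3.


Expand (-5y - 9)^3 by repeated multiplication:
  (-5y - 9)^2 = 25y^2 + 90y + 81
= -125y^3 - 675y^2 - 1215y - 729


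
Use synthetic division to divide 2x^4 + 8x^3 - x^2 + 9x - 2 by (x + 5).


Synthetic division with c = -5. Coefficients: 2, 8, -1, 9, -2
Bring down 2.
  2 * -5 = -10; -10 + 8 = -2
  -2 * -5 = 10; 10 - 1 = 9
  9 * -5 = -45; -45 + 9 = -36
  -36 * -5 = 180; 180 - 2 = 178
Quotient: 2x^3 - 2x^2 + 9x - 36, Remainder: 178


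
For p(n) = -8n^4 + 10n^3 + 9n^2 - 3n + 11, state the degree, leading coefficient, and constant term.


Highest power of n is 4, with coefficient -8. Constant term is 11.
Degree = 4, leading coefficient = -8, constant term = 11


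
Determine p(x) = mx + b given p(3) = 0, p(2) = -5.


p(x) = mx + b. Using p(3)=0, p(2)=-5:
m = (0 + 5)/(3 - 2) = 5/1 = 5
b = 0 - m*(3) = 0 - 15 = -15
p(x) = 5x - 15


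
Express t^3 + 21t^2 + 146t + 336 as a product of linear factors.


Try integer roots (divisors of 336). t=-8: p(-8)=0.
Divide out (t + 8): quotient is t^2 + 13t + 42.
Factor the quadratic: (t + 6)(t + 7)
Result: (t + 8)(t + 6)(t + 7)


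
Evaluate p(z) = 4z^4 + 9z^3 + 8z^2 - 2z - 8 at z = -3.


Using direct substitution:
  4 * (-3)^4 = 324
  9 * (-3)^3 = -243
  8 * (-3)^2 = 72
  -2 * (-3)^1 = 6
  constant: -8
Sum = 324 - 243 + 72 + 6 - 8 = 151


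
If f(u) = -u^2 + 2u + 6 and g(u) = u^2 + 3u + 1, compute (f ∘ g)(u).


Substitute g(u) into f:
f(g(u)) = -1*(u^2 + 3u + 1)^2 + 2*(u^2 + 3u + 1) + 6
(u^2 + 3u + 1)^2 = u^4 + 6u^3 + 11u^2 + 6u + 1
Expand and combine: -u^4 - 6u^3 - 9u^2 + 7


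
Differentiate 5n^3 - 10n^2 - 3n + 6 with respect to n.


Apply the power rule term by term:
  d/dn(5n^3) = 15n^2
  d/dn(-10n^2) = -20n
  d/dn(-3n) = -3
  d/dn(6) = 0
p'(n) = 15n^2 - 20n - 3


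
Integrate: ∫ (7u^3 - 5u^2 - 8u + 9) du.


Reverse power rule on each term:
  ∫ 7u^3 du = (7/4)u^4
  ∫ -5u^2 du = -(5/3)u^3
  ∫ -8u du = -4u^2
  ∫ 9 du = 9u
F(u) = (7/4)u^4 - (5/3)u^3 - 4u^2 + 9u + C


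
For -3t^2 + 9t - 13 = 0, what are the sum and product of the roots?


For at^2+bt+c=0: sum = -b/a, product = c/a.
a=-3, b=9, c=-13
Sum = -(9)/-3 = 3
Product = (-13)/-3 = 13/3


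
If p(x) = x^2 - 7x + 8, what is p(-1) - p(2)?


p(-1) = 16
p(2) = -2
p(-1) - p(2) = 16 + 2 = 18


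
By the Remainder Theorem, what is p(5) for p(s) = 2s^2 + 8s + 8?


By the Remainder Theorem, the remainder equals p(5):
  2*(5)^2 = 50
  8*(5)^1 = 40
  constant: 8
Sum: 50 + 40 + 8 = 98


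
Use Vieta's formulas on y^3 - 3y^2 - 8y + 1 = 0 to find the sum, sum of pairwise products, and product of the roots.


Monic cubic y^3+by^2+cy+d=0: sum=-b, pairwise sum=c, product=-d.
b=-3, c=-8, d=1
r1+r2+r3 = 3
r1r2+r1r3+r2r3 = -8
r1r2r3 = -1


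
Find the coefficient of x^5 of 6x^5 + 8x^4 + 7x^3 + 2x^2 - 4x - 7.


Read off the coefficient of x^5: 6


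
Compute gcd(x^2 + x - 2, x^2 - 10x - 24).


Factor each:
  x^2 + x - 2 = (x + 2)(x - 1)
  x^2 - 10x - 24 = (x + 2)(x - 12)
Common monic factor: x + 2


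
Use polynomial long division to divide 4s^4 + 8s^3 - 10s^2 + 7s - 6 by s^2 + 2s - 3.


(4s^4 + 8s^3 - 10s^2 + 7s - 6) / (s^2 + 2s - 3)
Step 1: 4s^2 * (s^2 + 2s - 3) = 4s^4 + 8s^3 - 12s^2; subtract.
Step 2: 0 * (s^2 + 2s - 3) = 0; subtract.
Step 3: 2 * (s^2 + 2s - 3) = 2s^2 + 4s - 6; subtract.
Quotient: 4s^2 + 2, Remainder: 3s


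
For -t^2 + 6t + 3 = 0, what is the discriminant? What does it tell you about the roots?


D = b^2 - 4ac = (6)^2 - 4(-1)(3) = 36 + 12 = 48
Since D > 0: two distinct irrational roots


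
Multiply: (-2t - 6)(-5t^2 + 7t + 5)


Distribute each term of the first polynomial:
  (-2t)(-5t^2 + 7t + 5) = 10t^3 - 14t^2 - 10t
  (-6)(-5t^2 + 7t + 5) = 30t^2 - 42t - 30
Sum: 10t^3 + 16t^2 - 52t - 30


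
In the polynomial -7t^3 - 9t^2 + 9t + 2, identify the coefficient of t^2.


Read off the coefficient of t^2: -9


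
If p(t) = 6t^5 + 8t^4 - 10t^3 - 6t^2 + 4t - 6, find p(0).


Using direct substitution:
  6 * (0)^5 = 0
  8 * (0)^4 = 0
  -10 * (0)^3 = 0
  -6 * (0)^2 = 0
  4 * (0)^1 = 0
  constant: -6
Sum = 0 + 0 + 0 + 0 + 0 - 6 = -6


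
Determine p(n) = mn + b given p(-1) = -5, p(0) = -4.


p(n) = mn + b. Using p(-1)=-5, p(0)=-4:
m = (-5 + 4)/(-1) = -1/-1 = 1
b = -5 - m*(-1) = -5 + 1 = -4
p(n) = n - 4


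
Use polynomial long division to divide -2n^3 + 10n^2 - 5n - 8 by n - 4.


(-2n^3 + 10n^2 - 5n - 8) / (n - 4)
Step 1: -2n^2 * (n - 4) = -2n^3 + 8n^2; subtract.
Step 2: 2n * (n - 4) = 2n^2 - 8n; subtract.
Step 3: 3 * (n - 4) = 3n - 12; subtract.
Quotient: -2n^2 + 2n + 3, Remainder: 4


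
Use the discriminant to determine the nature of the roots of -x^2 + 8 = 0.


D = b^2 - 4ac = (0)^2 - 4(-1)(8) = 0 + 32 = 32
Since D > 0: two distinct irrational roots


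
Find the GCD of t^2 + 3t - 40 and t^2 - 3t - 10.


Factor each:
  t^2 + 3t - 40 = (t - 5)(t + 8)
  t^2 - 3t - 10 = (t - 5)(t + 2)
Common monic factor: t - 5


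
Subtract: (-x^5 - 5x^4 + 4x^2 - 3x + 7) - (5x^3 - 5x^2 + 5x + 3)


Distribute the minus sign:
  (-x^5 - 5x^4 + 4x^2 - 3x + 7)
- (5x^3 - 5x^2 + 5x + 3)
Negate second polynomial: -5x^3 + 5x^2 - 5x - 3
Add: -x^5 - 5x^4 - 5x^3 + 9x^2 - 8x + 4


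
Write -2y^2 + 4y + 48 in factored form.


Roots satisfy r1 + r2 = -b/a = 2 and r1*r2 = c/a = -24.
So r1 = 6, r2 = -4.
-2y^2 + 4y + 48 = -2(y - r1)(y - r2) = -2(y - 6)(y + 4)


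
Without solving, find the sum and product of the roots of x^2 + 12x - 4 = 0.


For ax^2+bx+c=0: sum = -b/a, product = c/a.
a=1, b=12, c=-4
Sum = -(12)/1 = -12
Product = (-4)/1 = -4


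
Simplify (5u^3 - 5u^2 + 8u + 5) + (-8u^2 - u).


Align terms by degree and add:
  5u^3 - 5u^2 + 8u + 5
  -8u^2 - u
= 5u^3 - 13u^2 + 7u + 5


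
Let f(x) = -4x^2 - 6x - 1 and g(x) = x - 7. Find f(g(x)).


Substitute g(x) into f:
f(g(x)) = -4*(x - 7)^2 + (-6)*(x - 7) + (-1)
(x - 7)^2 = x^2 - 14x + 49
Expand and combine: -4x^2 + 50x - 155


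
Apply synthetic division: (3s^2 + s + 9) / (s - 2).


Synthetic division with c = 2. Coefficients: 3, 1, 9
Bring down 3.
  3 * 2 = 6; 6 + 1 = 7
  7 * 2 = 14; 14 + 9 = 23
Quotient: 3s + 7, Remainder: 23


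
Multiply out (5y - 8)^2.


Expand (5y - 8)^2 by repeated multiplication:
= 25y^2 - 80y + 64


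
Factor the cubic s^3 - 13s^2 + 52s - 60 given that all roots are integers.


Try integer roots (divisors of -60). s=6: p(6)=0.
Divide out (s - 6): quotient is s^2 - 7s + 10.
Factor the quadratic: (s - 2)(s - 5)
Result: (s - 6)(s - 2)(s - 5)


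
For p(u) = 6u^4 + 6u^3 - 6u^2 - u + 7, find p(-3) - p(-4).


p(-3) = 280
p(-4) = 1067
p(-3) - p(-4) = 280 - 1067 = -787


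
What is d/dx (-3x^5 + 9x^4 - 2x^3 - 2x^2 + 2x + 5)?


Apply the power rule term by term:
  d/dx(-3x^5) = -15x^4
  d/dx(9x^4) = 36x^3
  d/dx(-2x^3) = -6x^2
  d/dx(-2x^2) = -4x
  d/dx(2x) = 2
  d/dx(5) = 0
p'(x) = -15x^4 + 36x^3 - 6x^2 - 4x + 2


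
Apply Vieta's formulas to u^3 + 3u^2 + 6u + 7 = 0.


Monic cubic u^3+bu^2+cu+d=0: sum=-b, pairwise sum=c, product=-d.
b=3, c=6, d=7
r1+r2+r3 = -3
r1r2+r1r3+r2r3 = 6
r1r2r3 = -7


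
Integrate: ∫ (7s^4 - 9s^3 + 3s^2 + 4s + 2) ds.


Reverse power rule on each term:
  ∫ 7s^4 ds = (7/5)s^5
  ∫ -9s^3 ds = -(9/4)s^4
  ∫ 3s^2 ds = s^3
  ∫ 4s ds = 2s^2
  ∫ 2 ds = 2s
F(s) = (7/5)s^5 - (9/4)s^4 + s^3 + 2s^2 + 2s + C


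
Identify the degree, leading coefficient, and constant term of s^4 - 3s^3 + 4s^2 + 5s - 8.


Highest power of s is 4, with coefficient 1. Constant term is -8.
Degree = 4, leading coefficient = 1, constant term = -8


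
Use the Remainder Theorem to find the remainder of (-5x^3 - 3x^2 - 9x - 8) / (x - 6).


By the Remainder Theorem, the remainder equals p(6):
  -5*(6)^3 = -1080
  -3*(6)^2 = -108
  -9*(6)^1 = -54
  constant: -8
Sum: -1080 - 108 - 54 - 8 = -1250


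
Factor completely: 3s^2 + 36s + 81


Roots satisfy r1 + r2 = -b/a = -12 and r1*r2 = c/a = 27.
So r1 = -9, r2 = -3.
3s^2 + 36s + 81 = 3(s - r1)(s - r2) = 3(s + 9)(s + 3)


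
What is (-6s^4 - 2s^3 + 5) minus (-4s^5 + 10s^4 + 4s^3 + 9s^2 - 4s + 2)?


Distribute the minus sign:
  (-6s^4 - 2s^3 + 5)
- (-4s^5 + 10s^4 + 4s^3 + 9s^2 - 4s + 2)
Negate second polynomial: 4s^5 - 10s^4 - 4s^3 - 9s^2 + 4s - 2
Add: 4s^5 - 16s^4 - 6s^3 - 9s^2 + 4s + 3


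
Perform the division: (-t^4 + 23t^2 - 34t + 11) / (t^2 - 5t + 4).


(-t^4 + 23t^2 - 34t + 11) / (t^2 - 5t + 4)
Step 1: -t^2 * (t^2 - 5t + 4) = -t^4 + 5t^3 - 4t^2; subtract.
Step 2: -5t * (t^2 - 5t + 4) = -5t^3 + 25t^2 - 20t; subtract.
Step 3: 2 * (t^2 - 5t + 4) = 2t^2 - 10t + 8; subtract.
Quotient: -t^2 - 5t + 2, Remainder: -4t + 3


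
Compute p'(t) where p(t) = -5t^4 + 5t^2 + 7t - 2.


Apply the power rule term by term:
  d/dt(-5t^4) = -20t^3
  d/dt(5t^2) = 10t
  d/dt(7t) = 7
  d/dt(-2) = 0
p'(t) = -20t^3 + 10t + 7


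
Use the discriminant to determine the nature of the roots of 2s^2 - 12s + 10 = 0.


D = b^2 - 4ac = (-12)^2 - 4(2)(10) = 144 - 80 = 64
Since D > 0: two distinct rational roots


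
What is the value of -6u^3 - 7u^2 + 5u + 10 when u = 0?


Using direct substitution:
  -6 * (0)^3 = 0
  -7 * (0)^2 = 0
  5 * (0)^1 = 0
  constant: 10
Sum = 0 + 0 + 0 + 10 = 10


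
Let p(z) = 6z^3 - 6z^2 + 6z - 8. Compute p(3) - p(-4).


p(3) = 118
p(-4) = -512
p(3) - p(-4) = 118 + 512 = 630


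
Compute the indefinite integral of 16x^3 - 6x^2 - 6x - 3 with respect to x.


Reverse power rule on each term:
  ∫ 16x^3 dx = 4x^4
  ∫ -6x^2 dx = -2x^3
  ∫ -6x dx = -3x^2
  ∫ -3 dx = -3x
F(x) = 4x^4 - 2x^3 - 3x^2 - 3x + C


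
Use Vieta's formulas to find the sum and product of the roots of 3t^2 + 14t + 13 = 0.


For at^2+bt+c=0: sum = -b/a, product = c/a.
a=3, b=14, c=13
Sum = -(14)/3 = -14/3
Product = (13)/3 = 13/3


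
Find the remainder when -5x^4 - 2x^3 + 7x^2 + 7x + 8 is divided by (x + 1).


By the Remainder Theorem, the remainder equals p(-1):
  -5*(-1)^4 = -5
  -2*(-1)^3 = 2
  7*(-1)^2 = 7
  7*(-1)^1 = -7
  constant: 8
Sum: -5 + 2 + 7 - 7 + 8 = 5


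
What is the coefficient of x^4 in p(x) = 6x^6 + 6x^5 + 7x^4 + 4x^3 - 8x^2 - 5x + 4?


Read off the coefficient of x^4: 7


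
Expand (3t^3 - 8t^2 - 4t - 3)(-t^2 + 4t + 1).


Distribute each term of the first polynomial:
  (3t^3)(-t^2 + 4t + 1) = -3t^5 + 12t^4 + 3t^3
  (-8t^2)(-t^2 + 4t + 1) = 8t^4 - 32t^3 - 8t^2
  (-4t)(-t^2 + 4t + 1) = 4t^3 - 16t^2 - 4t
  (-3)(-t^2 + 4t + 1) = 3t^2 - 12t - 3
Sum: -3t^5 + 20t^4 - 25t^3 - 21t^2 - 16t - 3


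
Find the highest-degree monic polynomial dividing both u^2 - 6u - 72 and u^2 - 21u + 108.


Factor each:
  u^2 - 6u - 72 = (u - 12)(u + 6)
  u^2 - 21u + 108 = (u - 12)(u - 9)
Common monic factor: u - 12


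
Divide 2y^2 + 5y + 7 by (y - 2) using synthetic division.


Synthetic division with c = 2. Coefficients: 2, 5, 7
Bring down 2.
  2 * 2 = 4; 4 + 5 = 9
  9 * 2 = 18; 18 + 7 = 25
Quotient: 2y + 9, Remainder: 25


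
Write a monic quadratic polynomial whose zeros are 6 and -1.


p(x) = (x - 6)(x + 1)
Expand: x^2 - 5x - 6


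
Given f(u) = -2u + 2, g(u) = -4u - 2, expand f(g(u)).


Substitute g(u) into f:
f(g(u)) = -2*(-4u - 2) + 2
Expand and combine: 8u + 6


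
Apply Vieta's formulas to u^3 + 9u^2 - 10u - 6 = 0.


Monic cubic u^3+bu^2+cu+d=0: sum=-b, pairwise sum=c, product=-d.
b=9, c=-10, d=-6
r1+r2+r3 = -9
r1r2+r1r3+r2r3 = -10
r1r2r3 = 6


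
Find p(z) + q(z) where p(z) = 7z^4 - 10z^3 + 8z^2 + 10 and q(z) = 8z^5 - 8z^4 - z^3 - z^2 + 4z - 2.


Align terms by degree and add:
  7z^4 - 10z^3 + 8z^2 + 10
+ 8z^5 - 8z^4 - z^3 - z^2 + 4z - 2
= 8z^5 - z^4 - 11z^3 + 7z^2 + 4z + 8


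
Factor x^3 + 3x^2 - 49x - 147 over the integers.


Try integer roots (divisors of -147). x=7: p(7)=0.
Divide out (x - 7): quotient is x^2 + 10x + 21.
Factor the quadratic: (x + 7)(x + 3)
Result: (x - 7)(x + 7)(x + 3)


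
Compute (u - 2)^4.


Expand (u - 2)^4 by repeated multiplication:
  (u - 2)^2 = u^2 - 4u + 4
  (u - 2)^3 = u^3 - 6u^2 + 12u - 8
= u^4 - 8u^3 + 24u^2 - 32u + 16


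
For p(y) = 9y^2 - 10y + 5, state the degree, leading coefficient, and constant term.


Highest power of y is 2, with coefficient 9. Constant term is 5.
Degree = 2, leading coefficient = 9, constant term = 5


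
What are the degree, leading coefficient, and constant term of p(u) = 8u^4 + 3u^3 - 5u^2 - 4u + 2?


Highest power of u is 4, with coefficient 8. Constant term is 2.
Degree = 4, leading coefficient = 8, constant term = 2


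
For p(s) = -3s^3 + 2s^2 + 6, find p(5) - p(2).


p(5) = -319
p(2) = -10
p(5) - p(2) = -319 + 10 = -309


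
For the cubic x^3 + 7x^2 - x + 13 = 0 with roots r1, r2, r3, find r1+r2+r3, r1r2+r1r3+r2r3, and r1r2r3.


Monic cubic x^3+bx^2+cx+d=0: sum=-b, pairwise sum=c, product=-d.
b=7, c=-1, d=13
r1+r2+r3 = -7
r1r2+r1r3+r2r3 = -1
r1r2r3 = -13


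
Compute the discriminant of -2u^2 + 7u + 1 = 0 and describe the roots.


D = b^2 - 4ac = (7)^2 - 4(-2)(1) = 49 + 8 = 57
Since D > 0: two distinct irrational roots


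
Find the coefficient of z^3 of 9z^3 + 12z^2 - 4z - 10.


Read off the coefficient of z^3: 9


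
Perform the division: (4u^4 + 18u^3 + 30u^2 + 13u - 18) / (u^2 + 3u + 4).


(4u^4 + 18u^3 + 30u^2 + 13u - 18) / (u^2 + 3u + 4)
Step 1: 4u^2 * (u^2 + 3u + 4) = 4u^4 + 12u^3 + 16u^2; subtract.
Step 2: 6u * (u^2 + 3u + 4) = 6u^3 + 18u^2 + 24u; subtract.
Step 3: -4 * (u^2 + 3u + 4) = -4u^2 - 12u - 16; subtract.
Quotient: 4u^2 + 6u - 4, Remainder: u - 2


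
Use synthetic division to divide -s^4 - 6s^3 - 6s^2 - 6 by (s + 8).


Synthetic division with c = -8. Coefficients: -1, -6, -6, 0, -6
Bring down -1.
  -1 * -8 = 8; 8 - 6 = 2
  2 * -8 = -16; -16 - 6 = -22
  -22 * -8 = 176; 176 + 0 = 176
  176 * -8 = -1408; -1408 - 6 = -1414
Quotient: -s^3 + 2s^2 - 22s + 176, Remainder: -1414


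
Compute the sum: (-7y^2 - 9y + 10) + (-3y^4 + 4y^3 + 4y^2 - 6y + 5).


Align terms by degree and add:
  -7y^2 - 9y + 10
  -3y^4 + 4y^3 + 4y^2 - 6y + 5
= -3y^4 + 4y^3 - 3y^2 - 15y + 15


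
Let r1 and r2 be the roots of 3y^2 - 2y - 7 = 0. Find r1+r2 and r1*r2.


For ay^2+by+c=0: sum = -b/a, product = c/a.
a=3, b=-2, c=-7
Sum = -(-2)/3 = 2/3
Product = (-7)/3 = -7/3


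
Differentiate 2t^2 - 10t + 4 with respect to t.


Apply the power rule term by term:
  d/dt(2t^2) = 4t
  d/dt(-10t) = -10
  d/dt(4) = 0
p'(t) = 4t - 10


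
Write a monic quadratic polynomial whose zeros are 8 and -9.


p(y) = (y - 8)(y + 9)
Expand: y^2 + y - 72


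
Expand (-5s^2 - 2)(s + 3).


Distribute each term of the first polynomial:
  (-5s^2)(s + 3) = -5s^3 - 15s^2
  (-2)(s + 3) = -2s - 6
Sum: -5s^3 - 15s^2 - 2s - 6


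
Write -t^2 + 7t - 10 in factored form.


Roots satisfy r1 + r2 = -b/a = 7 and r1*r2 = c/a = 10.
So r1 = 5, r2 = 2.
-t^2 + 7t - 10 = -(t - r1)(t - r2) = -(t - 5)(t - 2)


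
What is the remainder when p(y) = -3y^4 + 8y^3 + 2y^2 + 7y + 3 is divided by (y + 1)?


By the Remainder Theorem, the remainder equals p(-1):
  -3*(-1)^4 = -3
  8*(-1)^3 = -8
  2*(-1)^2 = 2
  7*(-1)^1 = -7
  constant: 3
Sum: -3 - 8 + 2 - 7 + 3 = -13


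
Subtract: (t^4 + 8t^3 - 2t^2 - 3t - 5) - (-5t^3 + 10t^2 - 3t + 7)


Distribute the minus sign:
  (t^4 + 8t^3 - 2t^2 - 3t - 5)
- (-5t^3 + 10t^2 - 3t + 7)
Negate second polynomial: 5t^3 - 10t^2 + 3t - 7
Add: t^4 + 13t^3 - 12t^2 - 12


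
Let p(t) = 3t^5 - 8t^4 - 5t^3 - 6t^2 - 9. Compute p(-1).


Using direct substitution:
  3 * (-1)^5 = -3
  -8 * (-1)^4 = -8
  -5 * (-1)^3 = 5
  -6 * (-1)^2 = -6
  0 * (-1)^1 = 0
  constant: -9
Sum = -3 - 8 + 5 - 6 + 0 - 9 = -21


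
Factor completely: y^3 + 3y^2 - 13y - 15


Try integer roots (divisors of -15). y=3: p(3)=0.
Divide out (y - 3): quotient is y^2 + 6y + 5.
Factor the quadratic: (y + 1)(y + 5)
Result: (y - 3)(y + 1)(y + 5)


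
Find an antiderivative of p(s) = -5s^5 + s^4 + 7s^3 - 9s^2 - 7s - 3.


Reverse power rule on each term:
  ∫ -5s^5 ds = -(5/6)s^6
  ∫ s^4 ds = (1/5)s^5
  ∫ 7s^3 ds = (7/4)s^4
  ∫ -9s^2 ds = -3s^3
  ∫ -7s ds = -(7/2)s^2
  ∫ -3 ds = -3s
F(s) = -(5/6)s^6 + (1/5)s^5 + (7/4)s^4 - 3s^3 - (7/2)s^2 - 3s + C


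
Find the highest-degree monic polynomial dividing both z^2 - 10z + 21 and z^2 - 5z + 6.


Factor each:
  z^2 - 10z + 21 = (z - 3)(z - 7)
  z^2 - 5z + 6 = (z - 3)(z - 2)
Common monic factor: z - 3


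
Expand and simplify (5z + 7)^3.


Expand (5z + 7)^3 by repeated multiplication:
  (5z + 7)^2 = 25z^2 + 70z + 49
= 125z^3 + 525z^2 + 735z + 343


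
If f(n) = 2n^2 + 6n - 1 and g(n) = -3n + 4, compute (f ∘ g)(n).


Substitute g(n) into f:
f(g(n)) = 2*(-3n + 4)^2 + 6*(-3n + 4) + (-1)
(-3n + 4)^2 = 9n^2 - 24n + 16
Expand and combine: 18n^2 - 66n + 55


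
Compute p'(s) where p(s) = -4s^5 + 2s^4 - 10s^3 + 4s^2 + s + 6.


Apply the power rule term by term:
  d/ds(-4s^5) = -20s^4
  d/ds(2s^4) = 8s^3
  d/ds(-10s^3) = -30s^2
  d/ds(4s^2) = 8s
  d/ds(s) = 1
  d/ds(6) = 0
p'(s) = -20s^4 + 8s^3 - 30s^2 + 8s + 1


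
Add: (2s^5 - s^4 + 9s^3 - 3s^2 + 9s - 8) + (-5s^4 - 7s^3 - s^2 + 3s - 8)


Align terms by degree and add:
  2s^5 - s^4 + 9s^3 - 3s^2 + 9s - 8
  -5s^4 - 7s^3 - s^2 + 3s - 8
= 2s^5 - 6s^4 + 2s^3 - 4s^2 + 12s - 16


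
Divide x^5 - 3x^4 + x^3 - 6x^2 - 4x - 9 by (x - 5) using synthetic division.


Synthetic division with c = 5. Coefficients: 1, -3, 1, -6, -4, -9
Bring down 1.
  1 * 5 = 5; 5 - 3 = 2
  2 * 5 = 10; 10 + 1 = 11
  11 * 5 = 55; 55 - 6 = 49
  49 * 5 = 245; 245 - 4 = 241
  241 * 5 = 1205; 1205 - 9 = 1196
Quotient: x^4 + 2x^3 + 11x^2 + 49x + 241, Remainder: 1196


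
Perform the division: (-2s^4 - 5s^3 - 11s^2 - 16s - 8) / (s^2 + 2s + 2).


(-2s^4 - 5s^3 - 11s^2 - 16s - 8) / (s^2 + 2s + 2)
Step 1: -2s^2 * (s^2 + 2s + 2) = -2s^4 - 4s^3 - 4s^2; subtract.
Step 2: -s * (s^2 + 2s + 2) = -s^3 - 2s^2 - 2s; subtract.
Step 3: -5 * (s^2 + 2s + 2) = -5s^2 - 10s - 10; subtract.
Quotient: -2s^2 - s - 5, Remainder: -4s + 2


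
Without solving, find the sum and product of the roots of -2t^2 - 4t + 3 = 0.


For at^2+bt+c=0: sum = -b/a, product = c/a.
a=-2, b=-4, c=3
Sum = -(-4)/-2 = -2
Product = (3)/-2 = -3/2


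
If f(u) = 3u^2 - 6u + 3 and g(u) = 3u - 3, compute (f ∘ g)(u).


Substitute g(u) into f:
f(g(u)) = 3*(3u - 3)^2 + (-6)*(3u - 3) + 3
(3u - 3)^2 = 9u^2 - 18u + 9
Expand and combine: 27u^2 - 72u + 48


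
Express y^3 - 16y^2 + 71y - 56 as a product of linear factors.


Try integer roots (divisors of -56). y=7: p(7)=0.
Divide out (y - 7): quotient is y^2 - 9y + 8.
Factor the quadratic: (y - 8)(y - 1)
Result: (y - 7)(y - 8)(y - 1)


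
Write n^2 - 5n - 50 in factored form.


Roots satisfy r1 + r2 = -b/a = 5 and r1*r2 = c/a = -50.
So r1 = -5, r2 = 10.
n^2 - 5n - 50 = (n - r1)(n - r2) = (n + 5)(n - 10)


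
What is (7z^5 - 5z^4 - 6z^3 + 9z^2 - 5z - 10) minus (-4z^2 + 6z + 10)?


Distribute the minus sign:
  (7z^5 - 5z^4 - 6z^3 + 9z^2 - 5z - 10)
- (-4z^2 + 6z + 10)
Negate second polynomial: 4z^2 - 6z - 10
Add: 7z^5 - 5z^4 - 6z^3 + 13z^2 - 11z - 20


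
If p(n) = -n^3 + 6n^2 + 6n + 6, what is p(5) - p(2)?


p(5) = 61
p(2) = 34
p(5) - p(2) = 61 - 34 = 27


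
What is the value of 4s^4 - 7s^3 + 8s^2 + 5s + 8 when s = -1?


Using direct substitution:
  4 * (-1)^4 = 4
  -7 * (-1)^3 = 7
  8 * (-1)^2 = 8
  5 * (-1)^1 = -5
  constant: 8
Sum = 4 + 7 + 8 - 5 + 8 = 22


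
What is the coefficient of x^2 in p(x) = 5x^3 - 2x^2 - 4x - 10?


Read off the coefficient of x^2: -2
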